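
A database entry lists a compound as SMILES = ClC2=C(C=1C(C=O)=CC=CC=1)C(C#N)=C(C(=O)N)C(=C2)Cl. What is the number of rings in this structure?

2

In SMILES, each pair of matching ring-closure digits denotes one ring-closing bond; the number of such bonds equals the number of independent rings.
Ring-closure bonds here: 2.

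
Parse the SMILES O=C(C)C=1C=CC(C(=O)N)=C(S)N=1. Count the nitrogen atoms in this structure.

2

Scan the SMILES for N atoms (remember two-letter symbols like Cl and Br are single atoms).
Nitrogen count: 2.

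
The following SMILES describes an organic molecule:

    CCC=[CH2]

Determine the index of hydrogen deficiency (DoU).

Degree of unsaturation = (number of rings) + (number of π bonds).
Ring closures in the SMILES: 0.
π bonds: 1 double bond (each 1 DoU) → 1 DoU from unsaturation.
Total DoU = 0 + 1 = 1.

1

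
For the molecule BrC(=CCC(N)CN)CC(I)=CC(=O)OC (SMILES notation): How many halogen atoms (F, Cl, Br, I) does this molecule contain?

2

Halogen atoms appear at heavy-atom positions 1, 11 (1×Br, 1×I).
Other groups present: 2 alkene, 1 ester, 2 primary amine.
Halogen count: 2.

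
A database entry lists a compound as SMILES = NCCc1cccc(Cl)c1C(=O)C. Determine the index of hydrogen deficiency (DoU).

5

Molecular formula: C10H12ClNO.
DoU = (2C + 2 + N − H − X) / 2, where X is the halogen count and O/S are ignored.
    = (2·10 + 2 + 1 − 12 − 1) / 2 = 10 / 2 = 5.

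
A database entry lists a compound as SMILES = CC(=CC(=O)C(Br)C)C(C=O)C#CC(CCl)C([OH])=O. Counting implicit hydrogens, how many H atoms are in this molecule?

Walk through each heavy atom and fill implicit hydrogens from standard valence (C 4, N 3, O 2, S 2, halogen 1):
  atom 1: C, bond orders sum to 1 (valence 4) → 3 H
  atom 2: C, bond orders sum to 4 (valence 4) → 0 H
  atom 3: C, bond orders sum to 3 (valence 4) → 1 H
  atom 4: C, bond orders sum to 4 (valence 4) → 0 H
  atom 5: O, bond orders sum to 2 (valence 2) → 0 H
  atom 6: C, bond orders sum to 3 (valence 4) → 1 H
  atom 7: Br (halogen, monovalent) → 0 H
  atom 8: C, bond orders sum to 1 (valence 4) → 3 H
  atom 9: C, bond orders sum to 3 (valence 4) → 1 H
  atom 10: C, bond orders sum to 3 (valence 4) → 1 H
  atom 11: O, bond orders sum to 2 (valence 2) → 0 H
  atom 12: C, bond orders sum to 4 (valence 4) → 0 H
  atom 13: C, bond orders sum to 4 (valence 4) → 0 H
  atom 14: C, bond orders sum to 3 (valence 4) → 1 H
  atom 15: C, bond orders sum to 2 (valence 4) → 2 H
  atom 16: Cl (halogen, monovalent) → 0 H
  atom 17: C, bond orders sum to 4 (valence 4) → 0 H
  atom 18: O with explicit H count 1
  atom 19: O, bond orders sum to 2 (valence 2) → 0 H
Total hydrogens: 14.

14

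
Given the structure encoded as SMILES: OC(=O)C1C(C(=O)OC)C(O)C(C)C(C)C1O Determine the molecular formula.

Walk through each heavy atom and fill implicit hydrogens from standard valence (C 4, N 3, O 2, S 2, halogen 1):
  atom 1: O, bond orders sum to 1 (valence 2) → 1 H
  atom 2: C, bond orders sum to 4 (valence 4) → 0 H
  atom 3: O, bond orders sum to 2 (valence 2) → 0 H
  atom 4: C, bond orders sum to 3 (valence 4) → 1 H
  atom 5: C, bond orders sum to 3 (valence 4) → 1 H
  atom 6: C, bond orders sum to 4 (valence 4) → 0 H
  atom 7: O, bond orders sum to 2 (valence 2) → 0 H
  atom 8: O, bond orders sum to 2 (valence 2) → 0 H
  atom 9: C, bond orders sum to 1 (valence 4) → 3 H
  atom 10: C, bond orders sum to 3 (valence 4) → 1 H
  atom 11: O, bond orders sum to 1 (valence 2) → 1 H
  atom 12: C, bond orders sum to 3 (valence 4) → 1 H
  atom 13: C, bond orders sum to 1 (valence 4) → 3 H
  atom 14: C, bond orders sum to 3 (valence 4) → 1 H
  atom 15: C, bond orders sum to 1 (valence 4) → 3 H
  atom 16: C, bond orders sum to 3 (valence 4) → 1 H
  atom 17: O, bond orders sum to 1 (valence 2) → 1 H
Totals → C:11, H:18, O:6.

C11H18O6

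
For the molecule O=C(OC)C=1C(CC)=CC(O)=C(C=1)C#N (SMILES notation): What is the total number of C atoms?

11

Count every carbon token in the SMILES (each C, including those in ring-closure positions and inside branches).
Carbon count: 11.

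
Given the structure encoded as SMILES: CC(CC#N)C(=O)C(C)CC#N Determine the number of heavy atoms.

Every atom symbol written in the SMILES (organic subset) is one heavy atom; implicit H are not written.
Heavy atoms by element → C:9, N:2, O:1.
Total: 12.

12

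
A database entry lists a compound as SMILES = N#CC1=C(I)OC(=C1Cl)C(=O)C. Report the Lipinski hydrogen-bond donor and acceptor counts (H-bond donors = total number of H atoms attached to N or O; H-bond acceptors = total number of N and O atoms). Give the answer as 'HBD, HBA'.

Donors: find every N or O and count the H atoms it carries.
  atom 1 (N): bond orders sum to 3 → 0 H
  atom 6 (O): bond orders sum to 2 → 0 H
  atom 11 (O): bond orders sum to 2 → 0 H
Lipinski HBD = 0.
Acceptors: N atoms = 1, O atoms = 2 → HBA = 3.

0, 3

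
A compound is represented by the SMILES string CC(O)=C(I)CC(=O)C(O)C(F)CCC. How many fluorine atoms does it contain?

1

Scan the SMILES for F atoms (remember two-letter symbols like Cl and Br are single atoms).
Fluorine count: 1.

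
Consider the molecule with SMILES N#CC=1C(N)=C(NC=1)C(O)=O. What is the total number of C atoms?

6

Count every carbon token in the SMILES (each C, including those in ring-closure positions and inside branches).
Carbon count: 6.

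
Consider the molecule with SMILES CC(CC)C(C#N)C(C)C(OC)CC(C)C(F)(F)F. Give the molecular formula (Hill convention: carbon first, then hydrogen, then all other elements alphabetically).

C14H24F3NO

Walk through each heavy atom and fill implicit hydrogens from standard valence (C 4, N 3, O 2, S 2, halogen 1):
  atom 1: C, bond orders sum to 1 (valence 4) → 3 H
  atom 2: C, bond orders sum to 3 (valence 4) → 1 H
  atom 3: C, bond orders sum to 2 (valence 4) → 2 H
  atom 4: C, bond orders sum to 1 (valence 4) → 3 H
  atom 5: C, bond orders sum to 3 (valence 4) → 1 H
  atom 6: C, bond orders sum to 4 (valence 4) → 0 H
  atom 7: N, bond orders sum to 3 (valence 3) → 0 H
  atom 8: C, bond orders sum to 3 (valence 4) → 1 H
  atom 9: C, bond orders sum to 1 (valence 4) → 3 H
  atom 10: C, bond orders sum to 3 (valence 4) → 1 H
  atom 11: O, bond orders sum to 2 (valence 2) → 0 H
  atom 12: C, bond orders sum to 1 (valence 4) → 3 H
  atom 13: C, bond orders sum to 2 (valence 4) → 2 H
  atom 14: C, bond orders sum to 3 (valence 4) → 1 H
  atom 15: C, bond orders sum to 1 (valence 4) → 3 H
  atom 16: C, bond orders sum to 4 (valence 4) → 0 H
  atom 17: F (halogen, monovalent) → 0 H
  atom 18: F (halogen, monovalent) → 0 H
  atom 19: F (halogen, monovalent) → 0 H
Totals → C:14, H:24, F:3, N:1, O:1.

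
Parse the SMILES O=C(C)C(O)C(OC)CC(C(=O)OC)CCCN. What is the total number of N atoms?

Scan the SMILES for N atoms (remember two-letter symbols like Cl and Br are single atoms).
Nitrogen count: 1.

1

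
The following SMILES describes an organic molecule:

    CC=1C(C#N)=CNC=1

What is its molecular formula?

C6H6N2

Walk through each heavy atom and fill implicit hydrogens from standard valence (C 4, N 3, O 2, S 2, halogen 1):
  atom 1: C, bond orders sum to 1 (valence 4) → 3 H
  atom 2: C, bond orders sum to 4 (valence 4) → 0 H
  atom 3: C, bond orders sum to 4 (valence 4) → 0 H
  atom 4: C, bond orders sum to 4 (valence 4) → 0 H
  atom 5: N, bond orders sum to 3 (valence 3) → 0 H
  atom 6: C, bond orders sum to 3 (valence 4) → 1 H
  atom 7: N, bond orders sum to 2 (valence 3) → 1 H
  atom 8: C, bond orders sum to 3 (valence 4) → 1 H
Totals → C:6, H:6, N:2.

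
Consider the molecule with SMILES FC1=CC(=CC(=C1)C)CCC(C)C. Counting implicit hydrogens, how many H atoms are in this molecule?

Walk through each heavy atom and fill implicit hydrogens from standard valence (C 4, N 3, O 2, S 2, halogen 1):
  atom 1: F (halogen, monovalent) → 0 H
  atom 2: C, bond orders sum to 4 (valence 4) → 0 H
  atom 3: C, bond orders sum to 3 (valence 4) → 1 H
  atom 4: C, bond orders sum to 4 (valence 4) → 0 H
  atom 5: C, bond orders sum to 3 (valence 4) → 1 H
  atom 6: C, bond orders sum to 4 (valence 4) → 0 H
  atom 7: C, bond orders sum to 3 (valence 4) → 1 H
  atom 8: C, bond orders sum to 1 (valence 4) → 3 H
  atom 9: C, bond orders sum to 2 (valence 4) → 2 H
  atom 10: C, bond orders sum to 2 (valence 4) → 2 H
  atom 11: C, bond orders sum to 3 (valence 4) → 1 H
  atom 12: C, bond orders sum to 1 (valence 4) → 3 H
  atom 13: C, bond orders sum to 1 (valence 4) → 3 H
Total hydrogens: 17.

17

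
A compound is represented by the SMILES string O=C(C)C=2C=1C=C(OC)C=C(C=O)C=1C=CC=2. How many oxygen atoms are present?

Scan the SMILES for O atoms (remember two-letter symbols like Cl and Br are single atoms).
Oxygen count: 3.

3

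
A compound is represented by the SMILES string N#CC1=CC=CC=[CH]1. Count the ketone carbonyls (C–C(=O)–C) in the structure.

0

Scan the SMILES for the ketone motif — none present.
Groups that are present: 1 nitrile.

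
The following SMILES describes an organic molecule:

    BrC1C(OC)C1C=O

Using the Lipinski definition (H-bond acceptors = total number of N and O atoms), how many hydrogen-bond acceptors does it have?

2

N atoms: 0; O atoms: 2.
Lipinski HBA = 0 + 2 = 2.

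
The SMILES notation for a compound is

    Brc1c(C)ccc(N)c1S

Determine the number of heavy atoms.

Every atom symbol written in the SMILES (organic subset) is one heavy atom; implicit H are not written.
Heavy atoms by element → Br:1, C:7, N:1, S:1.
Total: 10.

10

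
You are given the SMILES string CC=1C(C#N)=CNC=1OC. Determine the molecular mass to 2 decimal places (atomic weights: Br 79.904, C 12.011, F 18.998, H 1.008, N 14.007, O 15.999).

136.15 g/mol

First, the molecular formula is C7H8N2O (counting implicit H from valence).
  C: 7 × 12.011 = 84.077
  H: 8 × 1.008 = 8.064
  N: 2 × 14.007 = 28.014
  O: 1 × 15.999 = 15.999
Sum: 7×12.011 + 8×1.008 + 2×14.007 + 1×15.999 = 136.154 → 136.15 g/mol.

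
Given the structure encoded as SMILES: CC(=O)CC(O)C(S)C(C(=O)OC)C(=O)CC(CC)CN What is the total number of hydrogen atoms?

25

Walk through each heavy atom and fill implicit hydrogens from standard valence (C 4, N 3, O 2, S 2, halogen 1):
  atom 1: C, bond orders sum to 1 (valence 4) → 3 H
  atom 2: C, bond orders sum to 4 (valence 4) → 0 H
  atom 3: O, bond orders sum to 2 (valence 2) → 0 H
  atom 4: C, bond orders sum to 2 (valence 4) → 2 H
  atom 5: C, bond orders sum to 3 (valence 4) → 1 H
  atom 6: O, bond orders sum to 1 (valence 2) → 1 H
  atom 7: C, bond orders sum to 3 (valence 4) → 1 H
  atom 8: S, bond orders sum to 1 (valence 2) → 1 H
  atom 9: C, bond orders sum to 3 (valence 4) → 1 H
  atom 10: C, bond orders sum to 4 (valence 4) → 0 H
  atom 11: O, bond orders sum to 2 (valence 2) → 0 H
  atom 12: O, bond orders sum to 2 (valence 2) → 0 H
  atom 13: C, bond orders sum to 1 (valence 4) → 3 H
  atom 14: C, bond orders sum to 4 (valence 4) → 0 H
  atom 15: O, bond orders sum to 2 (valence 2) → 0 H
  atom 16: C, bond orders sum to 2 (valence 4) → 2 H
  atom 17: C, bond orders sum to 3 (valence 4) → 1 H
  atom 18: C, bond orders sum to 2 (valence 4) → 2 H
  atom 19: C, bond orders sum to 1 (valence 4) → 3 H
  atom 20: C, bond orders sum to 2 (valence 4) → 2 H
  atom 21: N, bond orders sum to 1 (valence 3) → 2 H
Total hydrogens: 25.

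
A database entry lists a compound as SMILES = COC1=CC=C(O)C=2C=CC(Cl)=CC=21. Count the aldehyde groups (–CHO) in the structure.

Scan the SMILES for the aldehyde motif — none present.
Groups that are present: 1 ether, 1 hydroxyl.

0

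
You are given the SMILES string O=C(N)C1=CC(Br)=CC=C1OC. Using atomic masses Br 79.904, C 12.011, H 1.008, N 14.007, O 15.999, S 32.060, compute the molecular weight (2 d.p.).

First, the molecular formula is C8H8BrNO2 (counting implicit H from valence).
  Br: 1 × 79.904 = 79.904
  C: 8 × 12.011 = 96.088
  H: 8 × 1.008 = 8.064
  N: 1 × 14.007 = 14.007
  O: 2 × 15.999 = 31.998
Sum: 1×79.904 + 8×12.011 + 8×1.008 + 1×14.007 + 2×15.999 = 230.061 → 230.06 g/mol.

230.06 g/mol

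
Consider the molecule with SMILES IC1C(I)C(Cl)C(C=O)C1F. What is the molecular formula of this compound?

C6H6ClFI2O

Walk through each heavy atom and fill implicit hydrogens from standard valence (C 4, N 3, O 2, S 2, halogen 1):
  atom 1: I (halogen, monovalent) → 0 H
  atom 2: C, bond orders sum to 3 (valence 4) → 1 H
  atom 3: C, bond orders sum to 3 (valence 4) → 1 H
  atom 4: I (halogen, monovalent) → 0 H
  atom 5: C, bond orders sum to 3 (valence 4) → 1 H
  atom 6: Cl (halogen, monovalent) → 0 H
  atom 7: C, bond orders sum to 3 (valence 4) → 1 H
  atom 8: C, bond orders sum to 3 (valence 4) → 1 H
  atom 9: O, bond orders sum to 2 (valence 2) → 0 H
  atom 10: C, bond orders sum to 3 (valence 4) → 1 H
  atom 11: F (halogen, monovalent) → 0 H
Totals → C:6, H:6, Cl:1, F:1, I:2, O:1.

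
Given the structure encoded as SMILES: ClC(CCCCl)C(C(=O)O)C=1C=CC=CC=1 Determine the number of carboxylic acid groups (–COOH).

1

The carboxylic acid motif appears at heavy-atom position 8 in the SMILES.
Carboxylic acid count: 1.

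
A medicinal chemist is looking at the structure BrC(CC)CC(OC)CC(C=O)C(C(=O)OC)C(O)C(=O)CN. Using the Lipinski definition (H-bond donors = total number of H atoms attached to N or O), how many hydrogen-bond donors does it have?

Donors: find every N or O and count the H atoms it carries.
  atom 7 (O): bond orders sum to 2 → 0 H
  atom 12 (O): bond orders sum to 2 → 0 H
  atom 15 (O): bond orders sum to 2 → 0 H
  atom 16 (O): bond orders sum to 2 → 0 H
  atom 19 (O): bond orders sum to 1 → 1 H
  atom 21 (O): bond orders sum to 2 → 0 H
  atom 23 (N): bond orders sum to 1 → 2 H
Lipinski HBD = 3.

3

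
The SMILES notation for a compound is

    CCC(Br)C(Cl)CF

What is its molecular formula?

Walk through each heavy atom and fill implicit hydrogens from standard valence (C 4, N 3, O 2, S 2, halogen 1):
  atom 1: C, bond orders sum to 1 (valence 4) → 3 H
  atom 2: C, bond orders sum to 2 (valence 4) → 2 H
  atom 3: C, bond orders sum to 3 (valence 4) → 1 H
  atom 4: Br (halogen, monovalent) → 0 H
  atom 5: C, bond orders sum to 3 (valence 4) → 1 H
  atom 6: Cl (halogen, monovalent) → 0 H
  atom 7: C, bond orders sum to 2 (valence 4) → 2 H
  atom 8: F (halogen, monovalent) → 0 H
Totals → C:5, H:9, Br:1, Cl:1, F:1.
In Hill order: C5H9BrClF.

C5H9BrClF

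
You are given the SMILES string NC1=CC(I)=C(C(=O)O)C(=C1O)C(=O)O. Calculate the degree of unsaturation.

6

Degree of unsaturation = (number of rings) + (number of π bonds).
Ring closures in the SMILES: 1.
π bonds: 5 double bonds (each 1 DoU) → 5 DoU from unsaturation.
Total DoU = 1 + 5 = 6.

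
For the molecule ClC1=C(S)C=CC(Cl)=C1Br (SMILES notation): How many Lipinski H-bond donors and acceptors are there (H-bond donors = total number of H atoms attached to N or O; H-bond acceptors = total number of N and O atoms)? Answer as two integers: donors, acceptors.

Donors: find every N or O and count the H atoms it carries.
  (no N or O atoms present)
Lipinski HBD = 0.
Acceptors: N atoms = 0, O atoms = 0 → HBA = 0.

0, 0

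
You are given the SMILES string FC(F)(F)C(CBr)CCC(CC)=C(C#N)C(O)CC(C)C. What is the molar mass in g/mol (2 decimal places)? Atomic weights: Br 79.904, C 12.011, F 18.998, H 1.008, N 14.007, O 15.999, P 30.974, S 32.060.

First, the molecular formula is C15H23BrF3NO (counting implicit H from valence).
  Br: 1 × 79.904 = 79.904
  C: 15 × 12.011 = 180.165
  F: 3 × 18.998 = 56.994
  H: 23 × 1.008 = 23.184
  N: 1 × 14.007 = 14.007
  O: 1 × 15.999 = 15.999
Sum: 1×79.904 + 15×12.011 + 3×18.998 + 23×1.008 + 1×14.007 + 1×15.999 = 370.253 → 370.25 g/mol.

370.25 g/mol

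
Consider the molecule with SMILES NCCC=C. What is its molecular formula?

C4H9N

Walk through each heavy atom and fill implicit hydrogens from standard valence (C 4, N 3, O 2, S 2, halogen 1):
  atom 1: N, bond orders sum to 1 (valence 3) → 2 H
  atom 2: C, bond orders sum to 2 (valence 4) → 2 H
  atom 3: C, bond orders sum to 2 (valence 4) → 2 H
  atom 4: C, bond orders sum to 3 (valence 4) → 1 H
  atom 5: C, bond orders sum to 2 (valence 4) → 2 H
Totals → C:4, H:9, N:1.
In Hill order: C4H9N.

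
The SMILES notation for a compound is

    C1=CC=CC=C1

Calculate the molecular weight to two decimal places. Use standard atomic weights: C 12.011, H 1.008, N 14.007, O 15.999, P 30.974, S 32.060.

First, the molecular formula is C6H6 (counting implicit H from valence).
  C: 6 × 12.011 = 72.066
  H: 6 × 1.008 = 6.048
Sum: 6×12.011 + 6×1.008 = 78.114 → 78.11 g/mol.

78.11 g/mol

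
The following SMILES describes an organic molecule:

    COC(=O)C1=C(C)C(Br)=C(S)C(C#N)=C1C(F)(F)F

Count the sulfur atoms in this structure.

Scan the SMILES for S atoms (remember two-letter symbols like Cl and Br are single atoms).
Sulfur count: 1.

1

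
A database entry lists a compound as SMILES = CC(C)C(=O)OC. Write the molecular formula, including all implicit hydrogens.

C5H10O2

Walk through each heavy atom and fill implicit hydrogens from standard valence (C 4, N 3, O 2, S 2, halogen 1):
  atom 1: C, bond orders sum to 1 (valence 4) → 3 H
  atom 2: C, bond orders sum to 3 (valence 4) → 1 H
  atom 3: C, bond orders sum to 1 (valence 4) → 3 H
  atom 4: C, bond orders sum to 4 (valence 4) → 0 H
  atom 5: O, bond orders sum to 2 (valence 2) → 0 H
  atom 6: O, bond orders sum to 2 (valence 2) → 0 H
  atom 7: C, bond orders sum to 1 (valence 4) → 3 H
Totals → C:5, H:10, O:2.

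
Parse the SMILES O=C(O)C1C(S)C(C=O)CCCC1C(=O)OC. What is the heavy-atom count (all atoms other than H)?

17

Every atom symbol written in the SMILES (organic subset) is one heavy atom; implicit H are not written.
Heavy atoms by element → C:11, O:5, S:1.
Total: 17.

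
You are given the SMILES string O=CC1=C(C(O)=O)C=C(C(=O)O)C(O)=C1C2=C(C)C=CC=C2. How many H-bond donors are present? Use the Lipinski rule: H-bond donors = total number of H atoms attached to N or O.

Donors: find every N or O and count the H atoms it carries.
  atom 1 (O): bond orders sum to 2 → 0 H
  atom 6 (O): bond orders sum to 1 → 1 H
  atom 7 (O): bond orders sum to 2 → 0 H
  atom 11 (O): bond orders sum to 2 → 0 H
  atom 12 (O): bond orders sum to 1 → 1 H
  atom 14 (O): bond orders sum to 1 → 1 H
Lipinski HBD = 3.

3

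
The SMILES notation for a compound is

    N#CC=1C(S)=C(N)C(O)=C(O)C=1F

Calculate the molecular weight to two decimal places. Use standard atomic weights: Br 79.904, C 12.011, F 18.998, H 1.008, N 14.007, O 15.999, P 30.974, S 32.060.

200.19 g/mol

First, the molecular formula is C7H5FN2O2S (counting implicit H from valence).
  C: 7 × 12.011 = 84.077
  F: 1 × 18.998 = 18.998
  H: 5 × 1.008 = 5.040
  N: 2 × 14.007 = 28.014
  O: 2 × 15.999 = 31.998
  S: 1 × 32.060 = 32.060
Sum: 7×12.011 + 1×18.998 + 5×1.008 + 2×14.007 + 2×15.999 + 1×32.060 = 200.187 → 200.19 g/mol.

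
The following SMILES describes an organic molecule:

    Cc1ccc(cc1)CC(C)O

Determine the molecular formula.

Walk through each heavy atom and fill implicit hydrogens from standard valence (C 4, N 3, O 2, S 2, halogen 1); for lowercase aromatic atoms, an aromatic c carries 1 H when it has two neighbours and 0 H with three, and aromatic n carries 0 H:
  atom 1: C, bond orders sum to 1 (valence 4) → 3 H
  atom 2: aromatic c, 3 neighbours → 0 H
  atom 3: aromatic c, 2 neighbours → 1 H
  atom 4: aromatic c, 2 neighbours → 1 H
  atom 5: aromatic c, 3 neighbours → 0 H
  atom 6: aromatic c, 2 neighbours → 1 H
  atom 7: aromatic c, 2 neighbours → 1 H
  atom 8: C, bond orders sum to 2 (valence 4) → 2 H
  atom 9: C, bond orders sum to 3 (valence 4) → 1 H
  atom 10: C, bond orders sum to 1 (valence 4) → 3 H
  atom 11: O, bond orders sum to 1 (valence 2) → 1 H
Totals → C:10, H:14, O:1.
In Hill order: C10H14O.

C10H14O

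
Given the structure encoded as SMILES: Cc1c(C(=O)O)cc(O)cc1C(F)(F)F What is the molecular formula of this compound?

Walk through each heavy atom and fill implicit hydrogens from standard valence (C 4, N 3, O 2, S 2, halogen 1); for lowercase aromatic atoms, an aromatic c carries 1 H when it has two neighbours and 0 H with three, and aromatic n carries 0 H:
  atom 1: C, bond orders sum to 1 (valence 4) → 3 H
  atom 2: aromatic c, 3 neighbours → 0 H
  atom 3: aromatic c, 3 neighbours → 0 H
  atom 4: C, bond orders sum to 4 (valence 4) → 0 H
  atom 5: O, bond orders sum to 2 (valence 2) → 0 H
  atom 6: O, bond orders sum to 1 (valence 2) → 1 H
  atom 7: aromatic c, 2 neighbours → 1 H
  atom 8: aromatic c, 3 neighbours → 0 H
  atom 9: O, bond orders sum to 1 (valence 2) → 1 H
  atom 10: aromatic c, 2 neighbours → 1 H
  atom 11: aromatic c, 3 neighbours → 0 H
  atom 12: C, bond orders sum to 4 (valence 4) → 0 H
  atom 13: F (halogen, monovalent) → 0 H
  atom 14: F (halogen, monovalent) → 0 H
  atom 15: F (halogen, monovalent) → 0 H
Totals → C:9, H:7, F:3, O:3.

C9H7F3O3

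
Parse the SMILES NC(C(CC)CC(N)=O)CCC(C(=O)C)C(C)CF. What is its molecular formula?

Walk through each heavy atom and fill implicit hydrogens from standard valence (C 4, N 3, O 2, S 2, halogen 1):
  atom 1: N, bond orders sum to 1 (valence 3) → 2 H
  atom 2: C, bond orders sum to 3 (valence 4) → 1 H
  atom 3: C, bond orders sum to 3 (valence 4) → 1 H
  atom 4: C, bond orders sum to 2 (valence 4) → 2 H
  atom 5: C, bond orders sum to 1 (valence 4) → 3 H
  atom 6: C, bond orders sum to 2 (valence 4) → 2 H
  atom 7: C, bond orders sum to 4 (valence 4) → 0 H
  atom 8: N, bond orders sum to 1 (valence 3) → 2 H
  atom 9: O, bond orders sum to 2 (valence 2) → 0 H
  atom 10: C, bond orders sum to 2 (valence 4) → 2 H
  atom 11: C, bond orders sum to 2 (valence 4) → 2 H
  atom 12: C, bond orders sum to 3 (valence 4) → 1 H
  atom 13: C, bond orders sum to 4 (valence 4) → 0 H
  atom 14: O, bond orders sum to 2 (valence 2) → 0 H
  atom 15: C, bond orders sum to 1 (valence 4) → 3 H
  atom 16: C, bond orders sum to 3 (valence 4) → 1 H
  atom 17: C, bond orders sum to 1 (valence 4) → 3 H
  atom 18: C, bond orders sum to 2 (valence 4) → 2 H
  atom 19: F (halogen, monovalent) → 0 H
Totals → C:14, H:27, F:1, N:2, O:2.
In Hill order: C14H27FN2O2.

C14H27FN2O2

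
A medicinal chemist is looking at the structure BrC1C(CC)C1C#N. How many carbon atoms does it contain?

6

Count every carbon token in the SMILES (each C, including those in ring-closure positions and inside branches).
Carbon count: 6.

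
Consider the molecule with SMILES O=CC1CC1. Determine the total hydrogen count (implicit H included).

Walk through each heavy atom and fill implicit hydrogens from standard valence (C 4, N 3, O 2, S 2, halogen 1):
  atom 1: O, bond orders sum to 2 (valence 2) → 0 H
  atom 2: C, bond orders sum to 3 (valence 4) → 1 H
  atom 3: C, bond orders sum to 3 (valence 4) → 1 H
  atom 4: C, bond orders sum to 2 (valence 4) → 2 H
  atom 5: C, bond orders sum to 2 (valence 4) → 2 H
Total hydrogens: 6.

6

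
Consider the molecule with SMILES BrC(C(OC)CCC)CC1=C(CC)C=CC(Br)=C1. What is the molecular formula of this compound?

C15H22Br2O

Walk through each heavy atom and fill implicit hydrogens from standard valence (C 4, N 3, O 2, S 2, halogen 1):
  atom 1: Br (halogen, monovalent) → 0 H
  atom 2: C, bond orders sum to 3 (valence 4) → 1 H
  atom 3: C, bond orders sum to 3 (valence 4) → 1 H
  atom 4: O, bond orders sum to 2 (valence 2) → 0 H
  atom 5: C, bond orders sum to 1 (valence 4) → 3 H
  atom 6: C, bond orders sum to 2 (valence 4) → 2 H
  atom 7: C, bond orders sum to 2 (valence 4) → 2 H
  atom 8: C, bond orders sum to 1 (valence 4) → 3 H
  atom 9: C, bond orders sum to 2 (valence 4) → 2 H
  atom 10: C, bond orders sum to 4 (valence 4) → 0 H
  atom 11: C, bond orders sum to 4 (valence 4) → 0 H
  atom 12: C, bond orders sum to 2 (valence 4) → 2 H
  atom 13: C, bond orders sum to 1 (valence 4) → 3 H
  atom 14: C, bond orders sum to 3 (valence 4) → 1 H
  atom 15: C, bond orders sum to 3 (valence 4) → 1 H
  atom 16: C, bond orders sum to 4 (valence 4) → 0 H
  atom 17: Br (halogen, monovalent) → 0 H
  atom 18: C, bond orders sum to 3 (valence 4) → 1 H
Totals → C:15, H:22, Br:2, O:1.
In Hill order: C15H22Br2O.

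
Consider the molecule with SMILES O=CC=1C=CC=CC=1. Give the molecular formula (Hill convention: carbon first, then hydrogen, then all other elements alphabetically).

C7H6O

Walk through each heavy atom and fill implicit hydrogens from standard valence (C 4, N 3, O 2, S 2, halogen 1):
  atom 1: O, bond orders sum to 2 (valence 2) → 0 H
  atom 2: C, bond orders sum to 3 (valence 4) → 1 H
  atom 3: C, bond orders sum to 4 (valence 4) → 0 H
  atom 4: C, bond orders sum to 3 (valence 4) → 1 H
  atom 5: C, bond orders sum to 3 (valence 4) → 1 H
  atom 6: C, bond orders sum to 3 (valence 4) → 1 H
  atom 7: C, bond orders sum to 3 (valence 4) → 1 H
  atom 8: C, bond orders sum to 3 (valence 4) → 1 H
Totals → C:7, H:6, O:1.
In Hill order: C7H6O.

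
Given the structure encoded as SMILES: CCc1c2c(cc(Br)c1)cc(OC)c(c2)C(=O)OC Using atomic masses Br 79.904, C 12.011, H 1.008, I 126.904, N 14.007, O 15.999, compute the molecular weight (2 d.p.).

First, the molecular formula is C15H15BrO3 (counting implicit H from valence).
  Br: 1 × 79.904 = 79.904
  C: 15 × 12.011 = 180.165
  H: 15 × 1.008 = 15.120
  O: 3 × 15.999 = 47.997
Sum: 1×79.904 + 15×12.011 + 15×1.008 + 3×15.999 = 323.186 → 323.19 g/mol.

323.19 g/mol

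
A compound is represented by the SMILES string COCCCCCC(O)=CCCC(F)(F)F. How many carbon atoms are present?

Count every carbon token in the SMILES (each C, including those in ring-closure positions and inside branches).
Carbon count: 11.

11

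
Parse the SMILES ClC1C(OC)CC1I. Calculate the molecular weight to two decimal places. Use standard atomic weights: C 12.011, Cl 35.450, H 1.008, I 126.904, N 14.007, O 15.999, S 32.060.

246.47 g/mol

First, the molecular formula is C5H8ClIO (counting implicit H from valence).
  C: 5 × 12.011 = 60.055
  Cl: 1 × 35.450 = 35.450
  H: 8 × 1.008 = 8.064
  I: 1 × 126.904 = 126.904
  O: 1 × 15.999 = 15.999
Sum: 5×12.011 + 1×35.450 + 8×1.008 + 1×126.904 + 1×15.999 = 246.472 → 246.47 g/mol.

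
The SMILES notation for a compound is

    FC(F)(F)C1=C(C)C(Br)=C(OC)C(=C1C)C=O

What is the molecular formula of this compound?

C11H10BrF3O2

Walk through each heavy atom and fill implicit hydrogens from standard valence (C 4, N 3, O 2, S 2, halogen 1):
  atom 1: F (halogen, monovalent) → 0 H
  atom 2: C, bond orders sum to 4 (valence 4) → 0 H
  atom 3: F (halogen, monovalent) → 0 H
  atom 4: F (halogen, monovalent) → 0 H
  atom 5: C, bond orders sum to 4 (valence 4) → 0 H
  atom 6: C, bond orders sum to 4 (valence 4) → 0 H
  atom 7: C, bond orders sum to 1 (valence 4) → 3 H
  atom 8: C, bond orders sum to 4 (valence 4) → 0 H
  atom 9: Br (halogen, monovalent) → 0 H
  atom 10: C, bond orders sum to 4 (valence 4) → 0 H
  atom 11: O, bond orders sum to 2 (valence 2) → 0 H
  atom 12: C, bond orders sum to 1 (valence 4) → 3 H
  atom 13: C, bond orders sum to 4 (valence 4) → 0 H
  atom 14: C, bond orders sum to 4 (valence 4) → 0 H
  atom 15: C, bond orders sum to 1 (valence 4) → 3 H
  atom 16: C, bond orders sum to 3 (valence 4) → 1 H
  atom 17: O, bond orders sum to 2 (valence 2) → 0 H
Totals → C:11, H:10, Br:1, F:3, O:2.
In Hill order: C11H10BrF3O2.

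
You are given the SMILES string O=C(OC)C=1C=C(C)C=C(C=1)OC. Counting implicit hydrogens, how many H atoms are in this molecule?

12

Walk through each heavy atom and fill implicit hydrogens from standard valence (C 4, N 3, O 2, S 2, halogen 1):
  atom 1: O, bond orders sum to 2 (valence 2) → 0 H
  atom 2: C, bond orders sum to 4 (valence 4) → 0 H
  atom 3: O, bond orders sum to 2 (valence 2) → 0 H
  atom 4: C, bond orders sum to 1 (valence 4) → 3 H
  atom 5: C, bond orders sum to 4 (valence 4) → 0 H
  atom 6: C, bond orders sum to 3 (valence 4) → 1 H
  atom 7: C, bond orders sum to 4 (valence 4) → 0 H
  atom 8: C, bond orders sum to 1 (valence 4) → 3 H
  atom 9: C, bond orders sum to 3 (valence 4) → 1 H
  atom 10: C, bond orders sum to 4 (valence 4) → 0 H
  atom 11: C, bond orders sum to 3 (valence 4) → 1 H
  atom 12: O, bond orders sum to 2 (valence 2) → 0 H
  atom 13: C, bond orders sum to 1 (valence 4) → 3 H
Total hydrogens: 12.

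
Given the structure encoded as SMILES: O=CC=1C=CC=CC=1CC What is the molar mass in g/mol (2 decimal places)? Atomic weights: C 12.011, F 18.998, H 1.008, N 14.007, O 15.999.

First, the molecular formula is C9H10O (counting implicit H from valence).
  C: 9 × 12.011 = 108.099
  H: 10 × 1.008 = 10.080
  O: 1 × 15.999 = 15.999
Sum: 9×12.011 + 10×1.008 + 1×15.999 = 134.178 → 134.18 g/mol.

134.18 g/mol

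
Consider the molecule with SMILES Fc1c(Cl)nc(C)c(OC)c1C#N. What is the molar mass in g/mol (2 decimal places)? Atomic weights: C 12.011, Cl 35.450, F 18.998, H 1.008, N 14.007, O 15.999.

First, the molecular formula is C8H6ClFN2O (counting implicit H from valence).
  C: 8 × 12.011 = 96.088
  Cl: 1 × 35.450 = 35.450
  F: 1 × 18.998 = 18.998
  H: 6 × 1.008 = 6.048
  N: 2 × 14.007 = 28.014
  O: 1 × 15.999 = 15.999
Sum: 8×12.011 + 1×35.450 + 1×18.998 + 6×1.008 + 2×14.007 + 1×15.999 = 200.597 → 200.60 g/mol.

200.60 g/mol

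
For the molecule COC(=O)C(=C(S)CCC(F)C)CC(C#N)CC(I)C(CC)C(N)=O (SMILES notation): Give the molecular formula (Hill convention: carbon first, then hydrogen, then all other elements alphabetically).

C17H26FIN2O3S

Walk through each heavy atom and fill implicit hydrogens from standard valence (C 4, N 3, O 2, S 2, halogen 1):
  atom 1: C, bond orders sum to 1 (valence 4) → 3 H
  atom 2: O, bond orders sum to 2 (valence 2) → 0 H
  atom 3: C, bond orders sum to 4 (valence 4) → 0 H
  atom 4: O, bond orders sum to 2 (valence 2) → 0 H
  atom 5: C, bond orders sum to 4 (valence 4) → 0 H
  atom 6: C, bond orders sum to 4 (valence 4) → 0 H
  atom 7: S, bond orders sum to 1 (valence 2) → 1 H
  atom 8: C, bond orders sum to 2 (valence 4) → 2 H
  atom 9: C, bond orders sum to 2 (valence 4) → 2 H
  atom 10: C, bond orders sum to 3 (valence 4) → 1 H
  atom 11: F (halogen, monovalent) → 0 H
  atom 12: C, bond orders sum to 1 (valence 4) → 3 H
  atom 13: C, bond orders sum to 2 (valence 4) → 2 H
  atom 14: C, bond orders sum to 3 (valence 4) → 1 H
  atom 15: C, bond orders sum to 4 (valence 4) → 0 H
  atom 16: N, bond orders sum to 3 (valence 3) → 0 H
  atom 17: C, bond orders sum to 2 (valence 4) → 2 H
  atom 18: C, bond orders sum to 3 (valence 4) → 1 H
  atom 19: I (halogen, monovalent) → 0 H
  atom 20: C, bond orders sum to 3 (valence 4) → 1 H
  atom 21: C, bond orders sum to 2 (valence 4) → 2 H
  atom 22: C, bond orders sum to 1 (valence 4) → 3 H
  atom 23: C, bond orders sum to 4 (valence 4) → 0 H
  atom 24: N, bond orders sum to 1 (valence 3) → 2 H
  atom 25: O, bond orders sum to 2 (valence 2) → 0 H
Totals → C:17, H:26, F:1, I:1, N:2, O:3, S:1.
In Hill order: C17H26FIN2O3S.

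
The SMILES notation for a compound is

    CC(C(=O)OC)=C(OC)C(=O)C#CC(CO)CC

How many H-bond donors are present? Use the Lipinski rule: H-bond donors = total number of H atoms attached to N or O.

1

Donors: find every N or O and count the H atoms it carries.
  atom 4 (O): bond orders sum to 2 → 0 H
  atom 5 (O): bond orders sum to 2 → 0 H
  atom 8 (O): bond orders sum to 2 → 0 H
  atom 11 (O): bond orders sum to 2 → 0 H
  atom 16 (O): bond orders sum to 1 → 1 H
Lipinski HBD = 1.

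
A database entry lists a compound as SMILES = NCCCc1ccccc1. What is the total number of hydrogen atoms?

Walk through each heavy atom and fill implicit hydrogens from standard valence (C 4, N 3, O 2, S 2, halogen 1); for lowercase aromatic atoms, an aromatic c carries 1 H when it has two neighbours and 0 H with three, and aromatic n carries 0 H:
  atom 1: N, bond orders sum to 1 (valence 3) → 2 H
  atom 2: C, bond orders sum to 2 (valence 4) → 2 H
  atom 3: C, bond orders sum to 2 (valence 4) → 2 H
  atom 4: C, bond orders sum to 2 (valence 4) → 2 H
  atom 5: aromatic c, 3 neighbours → 0 H
  atom 6: aromatic c, 2 neighbours → 1 H
  atom 7: aromatic c, 2 neighbours → 1 H
  atom 8: aromatic c, 2 neighbours → 1 H
  atom 9: aromatic c, 2 neighbours → 1 H
  atom 10: aromatic c, 2 neighbours → 1 H
Total hydrogens: 13.

13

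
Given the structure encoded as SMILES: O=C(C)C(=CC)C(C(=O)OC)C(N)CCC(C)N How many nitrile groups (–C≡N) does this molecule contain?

Scan the SMILES for the nitrile motif — none present.
Groups that are present: 1 alkene, 1 ester, 1 ketone, 2 primary amine.

0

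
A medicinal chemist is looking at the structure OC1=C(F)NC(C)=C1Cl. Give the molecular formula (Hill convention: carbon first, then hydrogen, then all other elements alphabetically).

C5H5ClFNO

Walk through each heavy atom and fill implicit hydrogens from standard valence (C 4, N 3, O 2, S 2, halogen 1):
  atom 1: O, bond orders sum to 1 (valence 2) → 1 H
  atom 2: C, bond orders sum to 4 (valence 4) → 0 H
  atom 3: C, bond orders sum to 4 (valence 4) → 0 H
  atom 4: F (halogen, monovalent) → 0 H
  atom 5: N, bond orders sum to 2 (valence 3) → 1 H
  atom 6: C, bond orders sum to 4 (valence 4) → 0 H
  atom 7: C, bond orders sum to 1 (valence 4) → 3 H
  atom 8: C, bond orders sum to 4 (valence 4) → 0 H
  atom 9: Cl (halogen, monovalent) → 0 H
Totals → C:5, H:5, Cl:1, F:1, N:1, O:1.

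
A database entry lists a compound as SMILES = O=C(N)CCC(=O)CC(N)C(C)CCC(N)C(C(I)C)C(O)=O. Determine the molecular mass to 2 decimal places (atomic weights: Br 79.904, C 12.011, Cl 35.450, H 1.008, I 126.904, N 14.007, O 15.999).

441.31 g/mol

First, the molecular formula is C15H28IN3O4 (counting implicit H from valence).
  C: 15 × 12.011 = 180.165
  H: 28 × 1.008 = 28.224
  I: 1 × 126.904 = 126.904
  N: 3 × 14.007 = 42.021
  O: 4 × 15.999 = 63.996
Sum: 15×12.011 + 28×1.008 + 1×126.904 + 3×14.007 + 4×15.999 = 441.310 → 441.31 g/mol.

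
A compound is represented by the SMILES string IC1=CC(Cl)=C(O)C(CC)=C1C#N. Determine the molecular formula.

Walk through each heavy atom and fill implicit hydrogens from standard valence (C 4, N 3, O 2, S 2, halogen 1):
  atom 1: I (halogen, monovalent) → 0 H
  atom 2: C, bond orders sum to 4 (valence 4) → 0 H
  atom 3: C, bond orders sum to 3 (valence 4) → 1 H
  atom 4: C, bond orders sum to 4 (valence 4) → 0 H
  atom 5: Cl (halogen, monovalent) → 0 H
  atom 6: C, bond orders sum to 4 (valence 4) → 0 H
  atom 7: O, bond orders sum to 1 (valence 2) → 1 H
  atom 8: C, bond orders sum to 4 (valence 4) → 0 H
  atom 9: C, bond orders sum to 2 (valence 4) → 2 H
  atom 10: C, bond orders sum to 1 (valence 4) → 3 H
  atom 11: C, bond orders sum to 4 (valence 4) → 0 H
  atom 12: C, bond orders sum to 4 (valence 4) → 0 H
  atom 13: N, bond orders sum to 3 (valence 3) → 0 H
Totals → C:9, H:7, Cl:1, I:1, N:1, O:1.

C9H7ClINO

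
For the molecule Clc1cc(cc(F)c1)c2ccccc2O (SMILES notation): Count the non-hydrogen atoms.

Every atom symbol written in the SMILES (organic subset) is one heavy atom; implicit H are not written.
Heavy atoms by element → C:12, Cl:1, F:1, O:1.
Total: 15.

15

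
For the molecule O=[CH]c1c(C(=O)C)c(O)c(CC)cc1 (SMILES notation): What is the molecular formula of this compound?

C11H12O3

Walk through each heavy atom and fill implicit hydrogens from standard valence (C 4, N 3, O 2, S 2, halogen 1); for lowercase aromatic atoms, an aromatic c carries 1 H when it has two neighbours and 0 H with three, and aromatic n carries 0 H:
  atom 1: O, bond orders sum to 2 (valence 2) → 0 H
  atom 2: C with explicit H count 1
  atom 3: aromatic c, 3 neighbours → 0 H
  atom 4: aromatic c, 3 neighbours → 0 H
  atom 5: C, bond orders sum to 4 (valence 4) → 0 H
  atom 6: O, bond orders sum to 2 (valence 2) → 0 H
  atom 7: C, bond orders sum to 1 (valence 4) → 3 H
  atom 8: aromatic c, 3 neighbours → 0 H
  atom 9: O, bond orders sum to 1 (valence 2) → 1 H
  atom 10: aromatic c, 3 neighbours → 0 H
  atom 11: C, bond orders sum to 2 (valence 4) → 2 H
  atom 12: C, bond orders sum to 1 (valence 4) → 3 H
  atom 13: aromatic c, 2 neighbours → 1 H
  atom 14: aromatic c, 2 neighbours → 1 H
Totals → C:11, H:12, O:3.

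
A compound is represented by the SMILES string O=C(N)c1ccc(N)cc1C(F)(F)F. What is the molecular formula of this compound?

C8H7F3N2O

Walk through each heavy atom and fill implicit hydrogens from standard valence (C 4, N 3, O 2, S 2, halogen 1); for lowercase aromatic atoms, an aromatic c carries 1 H when it has two neighbours and 0 H with three, and aromatic n carries 0 H:
  atom 1: O, bond orders sum to 2 (valence 2) → 0 H
  atom 2: C, bond orders sum to 4 (valence 4) → 0 H
  atom 3: N, bond orders sum to 1 (valence 3) → 2 H
  atom 4: aromatic c, 3 neighbours → 0 H
  atom 5: aromatic c, 2 neighbours → 1 H
  atom 6: aromatic c, 2 neighbours → 1 H
  atom 7: aromatic c, 3 neighbours → 0 H
  atom 8: N, bond orders sum to 1 (valence 3) → 2 H
  atom 9: aromatic c, 2 neighbours → 1 H
  atom 10: aromatic c, 3 neighbours → 0 H
  atom 11: C, bond orders sum to 4 (valence 4) → 0 H
  atom 12: F (halogen, monovalent) → 0 H
  atom 13: F (halogen, monovalent) → 0 H
  atom 14: F (halogen, monovalent) → 0 H
Totals → C:8, H:7, F:3, N:2, O:1.
In Hill order: C8H7F3N2O.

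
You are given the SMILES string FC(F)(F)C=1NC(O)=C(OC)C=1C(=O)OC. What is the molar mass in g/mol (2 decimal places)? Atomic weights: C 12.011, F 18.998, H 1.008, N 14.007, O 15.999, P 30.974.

239.15 g/mol

First, the molecular formula is C8H8F3NO4 (counting implicit H from valence).
  C: 8 × 12.011 = 96.088
  F: 3 × 18.998 = 56.994
  H: 8 × 1.008 = 8.064
  N: 1 × 14.007 = 14.007
  O: 4 × 15.999 = 63.996
Sum: 8×12.011 + 3×18.998 + 8×1.008 + 1×14.007 + 4×15.999 = 239.149 → 239.15 g/mol.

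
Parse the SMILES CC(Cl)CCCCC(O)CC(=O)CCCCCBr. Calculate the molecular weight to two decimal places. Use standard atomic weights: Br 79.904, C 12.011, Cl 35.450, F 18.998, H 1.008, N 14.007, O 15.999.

341.71 g/mol

First, the molecular formula is C14H26BrClO2 (counting implicit H from valence).
  Br: 1 × 79.904 = 79.904
  C: 14 × 12.011 = 168.154
  Cl: 1 × 35.450 = 35.450
  H: 26 × 1.008 = 26.208
  O: 2 × 15.999 = 31.998
Sum: 1×79.904 + 14×12.011 + 1×35.450 + 26×1.008 + 2×15.999 = 341.714 → 341.71 g/mol.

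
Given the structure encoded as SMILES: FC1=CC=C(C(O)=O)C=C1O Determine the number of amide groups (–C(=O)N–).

Scan the SMILES for the amide motif — none present.
Groups that are present: 1 carboxylic acid, 1 hydroxyl.

0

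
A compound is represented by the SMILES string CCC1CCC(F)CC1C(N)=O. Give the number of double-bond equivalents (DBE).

2

Molecular formula: C9H16FNO.
DoU = (2C + 2 + N − H − X) / 2, where X is the halogen count and O/S are ignored.
    = (2·9 + 2 + 1 − 16 − 1) / 2 = 4 / 2 = 2.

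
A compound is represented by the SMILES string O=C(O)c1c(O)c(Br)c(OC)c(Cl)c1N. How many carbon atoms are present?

8

Count every carbon token in the SMILES (each C, including those in ring-closure positions and inside branches).
Carbon count: 8.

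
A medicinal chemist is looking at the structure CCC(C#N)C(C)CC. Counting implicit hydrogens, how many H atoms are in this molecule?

Walk through each heavy atom and fill implicit hydrogens from standard valence (C 4, N 3, O 2, S 2, halogen 1):
  atom 1: C, bond orders sum to 1 (valence 4) → 3 H
  atom 2: C, bond orders sum to 2 (valence 4) → 2 H
  atom 3: C, bond orders sum to 3 (valence 4) → 1 H
  atom 4: C, bond orders sum to 4 (valence 4) → 0 H
  atom 5: N, bond orders sum to 3 (valence 3) → 0 H
  atom 6: C, bond orders sum to 3 (valence 4) → 1 H
  atom 7: C, bond orders sum to 1 (valence 4) → 3 H
  atom 8: C, bond orders sum to 2 (valence 4) → 2 H
  atom 9: C, bond orders sum to 1 (valence 4) → 3 H
Total hydrogens: 15.

15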